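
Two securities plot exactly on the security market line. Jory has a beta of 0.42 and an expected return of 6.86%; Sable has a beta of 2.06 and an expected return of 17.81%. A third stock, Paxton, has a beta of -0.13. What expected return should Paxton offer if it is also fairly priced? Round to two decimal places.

MRP (SML slope) = (17.81% − 6.86%) / (2.06 − 0.42) = 10.95% / 1.64 = 6.6768%
R_f (intercept) = 6.86% − 0.42 × 6.6768% = 4.0557%
E(R_Paxton) = R_f + β × MRP = 4.0557% + -0.13 × 6.6768% = 3.19%

3.19%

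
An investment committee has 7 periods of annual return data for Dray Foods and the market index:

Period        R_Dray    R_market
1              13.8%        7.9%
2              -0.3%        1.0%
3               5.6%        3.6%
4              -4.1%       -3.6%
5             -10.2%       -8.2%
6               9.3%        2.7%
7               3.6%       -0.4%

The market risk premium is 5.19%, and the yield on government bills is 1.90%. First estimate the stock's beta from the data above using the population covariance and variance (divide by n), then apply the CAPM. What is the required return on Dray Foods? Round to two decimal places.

Mean R_i = (13.8 − 0.3 + 5.6 − 4.1 − 10.2 + 9.3 + 3.6) / 7 = 2.5286%
Mean R_m = (7.9 + 1.0 + 3.6 − 3.6 − 8.2 + 2.7 − 0.4) / 7 = 0.4286%
Σ(R_i − R̄_i)(R_m − R̄_m) = 243.3643  ⇒  Cov = 243.3643 / 7 = 34.7663
Σ(R_m − R̄_m)² = 162.7343  ⇒  Var(R_m) = 162.7343 / 7 = 23.2478
β = Cov / Var(R_m) = 34.7663 / 23.2478 = 1.4955
E(R) = R_f + β × MRP = 1.90% + 1.4955 × 5.19% = 9.66%

9.66%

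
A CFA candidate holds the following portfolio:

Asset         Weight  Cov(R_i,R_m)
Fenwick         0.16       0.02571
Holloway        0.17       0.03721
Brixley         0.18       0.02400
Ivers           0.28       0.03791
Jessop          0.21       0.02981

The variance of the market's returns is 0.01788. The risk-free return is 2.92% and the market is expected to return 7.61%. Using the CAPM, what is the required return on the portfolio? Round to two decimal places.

11.22%

β_Fenwick = 0.02571 / 0.01788 = 1.4379
β_Holloway = 0.03721 / 0.01788 = 2.0811
β_Brixley = 0.02400 / 0.01788 = 1.3423
β_Ivers = 0.03791 / 0.01788 = 2.1202
β_Jessop = 0.02981 / 0.01788 = 1.6672
β_P = Σ w_i β_i = 0.16×1.4379 + 0.17×2.0811 + 0.18×1.3423 + 0.28×2.1202 + 0.21×1.6672 = 1.7692
MRP = 7.61% − 2.92% = 4.69%
E(R_P) = R_f + β_P × MRP = 2.92% + 1.7692 × 4.69% = 11.22%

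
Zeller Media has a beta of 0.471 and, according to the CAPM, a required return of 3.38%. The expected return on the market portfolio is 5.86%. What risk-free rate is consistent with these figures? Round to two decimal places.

1.17%

E(R) = R_f + β(E(R_m) − R_f) = R_f(1 − β) + β·E(R_m)
3.38% = R_f × (1 − 0.471) + 0.471 × 5.86%
3.38% = R_f × 0.529 + 2.76006%
R_f = (3.38% − 2.76006%) / 0.529 = 1.17%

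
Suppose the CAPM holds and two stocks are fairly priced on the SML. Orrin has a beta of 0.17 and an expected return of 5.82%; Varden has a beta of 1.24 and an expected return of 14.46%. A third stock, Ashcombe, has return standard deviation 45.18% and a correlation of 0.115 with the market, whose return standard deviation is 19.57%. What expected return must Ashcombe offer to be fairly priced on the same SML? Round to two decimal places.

6.59%

MRP = (14.46% − 5.82%) / (1.24 − 0.17) = 8.0748%
R_f = 5.82% − 0.17 × 8.0748% = 4.4473%
β_Ashcombe = ρ·σ_i/σ_m = 0.115 × 45.18 / 19.57 = 0.2655
E(R_Ashcombe) = R_f + β × MRP = 4.4473% + 0.2655 × 8.0748% = 6.59%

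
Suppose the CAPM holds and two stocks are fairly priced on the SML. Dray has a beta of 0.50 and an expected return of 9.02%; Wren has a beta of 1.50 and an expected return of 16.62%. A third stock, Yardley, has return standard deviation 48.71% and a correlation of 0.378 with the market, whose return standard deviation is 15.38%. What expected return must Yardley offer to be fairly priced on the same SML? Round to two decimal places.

MRP = (16.62% − 9.02%) / (1.50 − 0.50) = 7.6000%
R_f = 9.02% − 0.50 × 7.6000% = 5.2200%
β_Yardley = ρ·σ_i/σ_m = 0.378 × 48.71 / 15.38 = 1.1972
E(R_Yardley) = R_f + β × MRP = 5.2200% + 1.1972 × 7.6000% = 14.32%

14.32%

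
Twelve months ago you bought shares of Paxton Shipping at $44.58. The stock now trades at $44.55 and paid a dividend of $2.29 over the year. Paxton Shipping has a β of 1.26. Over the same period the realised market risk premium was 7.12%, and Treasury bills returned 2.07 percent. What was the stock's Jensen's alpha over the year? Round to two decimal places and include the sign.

-5.97%

Realised HPR = (P1 + D1 − P0) / P0 = (44.55 + 2.29 − 44.58) / 44.58 = 2.26 / 44.58 = 5.0695%
CAPM required = R_f + β·MRP = 2.07% + 1.26 × 7.12% = 11.0412%
α = realised − required = 5.0695% − 11.0412% = -5.97%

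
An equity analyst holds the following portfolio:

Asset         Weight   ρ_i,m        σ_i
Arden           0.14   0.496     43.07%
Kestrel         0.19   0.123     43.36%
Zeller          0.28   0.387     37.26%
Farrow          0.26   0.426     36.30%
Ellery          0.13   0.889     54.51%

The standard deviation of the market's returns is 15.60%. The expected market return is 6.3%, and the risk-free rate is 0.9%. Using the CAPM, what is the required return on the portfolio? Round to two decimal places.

β_Arden = 0.496 × 43.07% / 15.60% = 1.3694
β_Kestrel = 0.123 × 43.36% / 15.60% = 0.3419
β_Zeller = 0.387 × 37.26% / 15.60% = 0.9243
β_Farrow = 0.426 × 36.30% / 15.60% = 0.9913
β_Ellery = 0.889 × 54.51% / 15.60% = 3.1064
β_P = Σ w_i β_i = 0.14×1.3694 + 0.19×0.3419 + 0.28×0.9243 + 0.26×0.9913 + 0.13×3.1064 = 1.1771
MRP = 6.3% − 0.9% = 5.40%
E(R_P) = R_f + β_P × MRP = 0.9% + 1.1771 × 5.4% = 7.26%

7.26%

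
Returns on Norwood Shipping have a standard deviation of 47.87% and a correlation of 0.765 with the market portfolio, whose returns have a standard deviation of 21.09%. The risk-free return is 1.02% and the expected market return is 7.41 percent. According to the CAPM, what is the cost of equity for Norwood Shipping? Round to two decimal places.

12.12%

β = ρ × σ_i / σ_m = 0.765 × 47.87% / 21.09% = 1.7364
MRP = 7.41% − 1.02% = 6.39%
E(R) = 1.02% + 1.7364 × 6.39% = 12.12%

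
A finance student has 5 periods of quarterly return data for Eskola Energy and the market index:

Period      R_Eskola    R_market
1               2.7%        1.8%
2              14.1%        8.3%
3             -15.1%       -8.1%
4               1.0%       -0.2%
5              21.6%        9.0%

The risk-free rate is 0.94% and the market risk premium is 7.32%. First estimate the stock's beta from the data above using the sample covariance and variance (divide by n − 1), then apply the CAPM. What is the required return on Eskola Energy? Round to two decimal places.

Mean R_i = (2.7 + 14.1 − 15.1 + 1.0 + 21.6) / 5 = 4.8600%
Mean R_m = (1.8 + 8.3 − 8.1 − 0.2 + 9.0) / 5 = 2.1600%
Σ(R_i − R̄_i)(R_m − R̄_m) = 385.9120  ⇒  Cov = 385.9120 / 4 = 96.4780
Σ(R_m − R̄_m)² = 195.4520  ⇒  Var(R_m) = 195.4520 / 4 = 48.8630
β = Cov / Var(R_m) = 96.4780 / 48.8630 = 1.9745
E(R) = R_f + β × MRP = 0.94% + 1.9745 × 7.32% = 15.39%

15.39%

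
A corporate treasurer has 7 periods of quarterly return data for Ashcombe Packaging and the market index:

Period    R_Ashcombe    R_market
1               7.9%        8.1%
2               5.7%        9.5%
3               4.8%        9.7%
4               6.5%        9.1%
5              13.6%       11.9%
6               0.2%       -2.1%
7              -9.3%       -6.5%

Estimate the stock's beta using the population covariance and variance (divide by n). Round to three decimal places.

Mean R_i = (7.9 + 5.7 + 4.8 + 6.5 + 13.6 + 0.2 − 9.3) / 7 = 4.2000%
Mean R_m = (8.1 + 9.5 + 9.7 + 9.1 + 11.9 − 2.1 − 6.5) / 7 = 5.6714%
Σ(R_i − R̄_i)(R_m − R̄_m) = 278.9800  ⇒  Cov = 278.9800 / 7 = 39.8543
Σ(R_m − R̄_m)² = 295.8743  ⇒  Var(R_m) = 295.8743 / 7 = 42.2678
β = Cov / Var(R_m) = 39.8543 / 42.2678 = 0.9429

0.943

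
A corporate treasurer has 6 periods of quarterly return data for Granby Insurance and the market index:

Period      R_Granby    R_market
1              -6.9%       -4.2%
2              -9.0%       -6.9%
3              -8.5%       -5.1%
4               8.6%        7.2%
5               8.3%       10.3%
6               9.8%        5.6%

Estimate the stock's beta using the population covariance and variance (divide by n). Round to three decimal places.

Mean R_i = (-6.9 − 9.0 − 8.5 + 8.6 + 8.3 + 9.8) / 6 = 0.3833%
Mean R_m = (-4.2 − 6.9 − 5.1 + 7.2 + 10.3 + 5.6) / 6 = 1.1500%
Σ(R_i − R̄_i)(R_m − R̄_m) = 334.0750  ⇒  Cov = 334.0750 / 6 = 55.6792
Σ(R_m − R̄_m)² = 272.6150  ⇒  Var(R_m) = 272.6150 / 6 = 45.4358
β = Cov / Var(R_m) = 55.6792 / 45.4358 = 1.2254

1.225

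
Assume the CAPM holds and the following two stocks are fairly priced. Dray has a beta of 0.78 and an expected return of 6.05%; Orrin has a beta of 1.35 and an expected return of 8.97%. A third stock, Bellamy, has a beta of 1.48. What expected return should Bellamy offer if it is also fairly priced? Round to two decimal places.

9.64%

MRP (SML slope) = (8.97% − 6.05%) / (1.35 − 0.78) = 2.92% / 0.57 = 5.1228%
R_f (intercept) = 6.05% − 0.78 × 5.1228% = 2.0542%
E(R_Bellamy) = R_f + β × MRP = 2.0542% + 1.48 × 5.1228% = 9.64%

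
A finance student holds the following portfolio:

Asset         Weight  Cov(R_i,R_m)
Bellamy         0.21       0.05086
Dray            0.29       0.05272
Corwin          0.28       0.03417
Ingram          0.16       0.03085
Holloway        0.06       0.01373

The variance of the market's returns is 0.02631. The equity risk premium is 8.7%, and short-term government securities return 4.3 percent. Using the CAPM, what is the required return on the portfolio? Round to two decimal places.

17.96%

β_Bellamy = 0.05086 / 0.02631 = 1.9331
β_Dray = 0.05272 / 0.02631 = 2.0038
β_Corwin = 0.03417 / 0.02631 = 1.2987
β_Ingram = 0.03085 / 0.02631 = 1.1726
β_Holloway = 0.01373 / 0.02631 = 0.5219
β_P = Σ w_i β_i = 0.21×1.9331 + 0.29×2.0038 + 0.28×1.2987 + 0.16×1.1726 + 0.06×0.5219 = 1.5696
E(R_P) = R_f + β_P × MRP = 4.3% + 1.5696 × 8.7% = 17.96%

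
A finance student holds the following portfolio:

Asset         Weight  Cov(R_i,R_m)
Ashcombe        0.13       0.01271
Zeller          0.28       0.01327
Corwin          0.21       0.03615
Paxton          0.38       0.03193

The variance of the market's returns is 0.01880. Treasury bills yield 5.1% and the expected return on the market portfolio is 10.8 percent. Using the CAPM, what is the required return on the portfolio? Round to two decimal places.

12.71%

β_Ashcombe = 0.01271 / 0.01880 = 0.6761
β_Zeller = 0.01327 / 0.01880 = 0.7059
β_Corwin = 0.03615 / 0.01880 = 1.9229
β_Paxton = 0.03193 / 0.01880 = 1.6984
β_P = Σ w_i β_i = 0.13×0.6761 + 0.28×0.7059 + 0.21×1.9229 + 0.38×1.6984 = 1.3347
MRP = 10.8% − 5.1% = 5.70%
E(R_P) = R_f + β_P × MRP = 5.1% + 1.3347 × 5.7% = 12.71%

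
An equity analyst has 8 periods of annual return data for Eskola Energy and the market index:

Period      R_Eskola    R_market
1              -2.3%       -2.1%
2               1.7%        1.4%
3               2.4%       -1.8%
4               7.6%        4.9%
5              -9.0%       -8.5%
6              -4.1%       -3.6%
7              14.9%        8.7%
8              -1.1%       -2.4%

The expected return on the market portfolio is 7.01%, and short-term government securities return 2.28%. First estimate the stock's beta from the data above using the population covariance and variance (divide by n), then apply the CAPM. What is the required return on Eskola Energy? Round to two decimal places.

8.65%

Mean R_i = (-2.3 + 1.7 + 2.4 + 7.6 − 9.0 − 4.1 + 14.9 − 1.1) / 8 = 1.2625%
Mean R_m = (-2.1 + 1.4 − 1.8 + 4.9 − 8.5 − 3.6 + 8.7 − 2.4) / 8 = -0.4250%
Σ(R_i − R̄_i)(R_m − R̄_m) = 267.9525  ⇒  Cov = 267.9525 / 8 = 33.4941
Σ(R_m − R̄_m)² = 198.8350  ⇒  Var(R_m) = 198.8350 / 8 = 24.8544
β = Cov / Var(R_m) = 33.4941 / 24.8544 = 1.3476
MRP = 7.01% − 2.28% = 4.73%
E(R) = R_f + β × MRP = 2.28% + 1.3476 × 4.73% = 8.65%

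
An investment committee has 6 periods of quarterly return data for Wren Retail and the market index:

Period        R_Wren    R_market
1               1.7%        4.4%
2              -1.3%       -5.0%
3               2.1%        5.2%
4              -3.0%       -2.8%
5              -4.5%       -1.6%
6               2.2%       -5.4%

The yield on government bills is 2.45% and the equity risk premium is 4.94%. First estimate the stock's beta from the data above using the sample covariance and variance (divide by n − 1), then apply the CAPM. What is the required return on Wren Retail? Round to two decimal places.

Mean R_i = (1.7 − 1.3 + 2.1 − 3.0 − 4.5 + 2.2) / 6 = -0.4667%
Mean R_m = (4.4 − 5.0 + 5.2 − 2.8 − 1.6 − 5.4) / 6 = -0.8667%
Σ(R_i − R̄_i)(R_m − R̄_m) = 26.1933  ⇒  Cov = 26.1933 / 5 = 5.2387
Σ(R_m − R̄_m)² = 106.4533  ⇒  Var(R_m) = 106.4533 / 5 = 21.2907
β = Cov / Var(R_m) = 5.2387 / 21.2907 = 0.2461
E(R) = R_f + β × MRP = 2.45% + 0.2461 × 4.94% = 3.67%

3.67%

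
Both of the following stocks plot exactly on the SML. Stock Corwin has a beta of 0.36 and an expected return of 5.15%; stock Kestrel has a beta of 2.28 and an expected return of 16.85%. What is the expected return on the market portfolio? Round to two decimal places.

Both satisfy E(R) = R_f + β·MRP, so the slope of the SML is
MRP = (16.85% − 5.15%) / (2.28 − 0.36) = 11.70% / 1.92 = 6.0938%
R_f = E(R_Corwin) − β_Corwin·MRP = 5.15% − 0.36 × 6.0938% = 2.9562%
E(R_m) = R_f + MRP = 2.9562% + 6.0938% = 9.05%

9.05%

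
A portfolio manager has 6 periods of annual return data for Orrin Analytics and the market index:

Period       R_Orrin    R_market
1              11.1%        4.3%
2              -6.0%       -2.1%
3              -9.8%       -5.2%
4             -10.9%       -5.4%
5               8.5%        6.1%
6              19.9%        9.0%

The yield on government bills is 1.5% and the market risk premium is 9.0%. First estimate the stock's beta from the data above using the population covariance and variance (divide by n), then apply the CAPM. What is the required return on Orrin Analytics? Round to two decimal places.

Mean R_i = (11.1 − 6.0 − 9.8 − 10.9 + 8.5 + 19.9) / 6 = 2.1333%
Mean R_m = (4.3 − 2.1 − 5.2 − 5.4 + 6.1 + 9.0) / 6 = 1.1167%
Σ(R_i − R̄_i)(R_m − R̄_m) = 386.8067  ⇒  Cov = 386.8067 / 6 = 64.4678
Σ(R_m − R̄_m)² = 189.8283  ⇒  Var(R_m) = 189.8283 / 6 = 31.6381
β = Cov / Var(R_m) = 64.4678 / 31.6381 = 2.0377
E(R) = R_f + β × MRP = 1.5% + 2.0377 × 9.0% = 19.84%

19.84%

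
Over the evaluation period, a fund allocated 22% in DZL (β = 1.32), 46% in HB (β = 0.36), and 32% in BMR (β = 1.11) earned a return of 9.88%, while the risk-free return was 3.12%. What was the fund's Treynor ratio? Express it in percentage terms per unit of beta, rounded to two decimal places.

β_P = 0.22×1.32 + 0.46×0.36 + 0.32×1.11 = 0.8112
Treynor = (R_P − R_f) / β_P = (9.88% − 3.12%) / 0.8112 = 6.76% / 0.8112 = 8.33%

8.33%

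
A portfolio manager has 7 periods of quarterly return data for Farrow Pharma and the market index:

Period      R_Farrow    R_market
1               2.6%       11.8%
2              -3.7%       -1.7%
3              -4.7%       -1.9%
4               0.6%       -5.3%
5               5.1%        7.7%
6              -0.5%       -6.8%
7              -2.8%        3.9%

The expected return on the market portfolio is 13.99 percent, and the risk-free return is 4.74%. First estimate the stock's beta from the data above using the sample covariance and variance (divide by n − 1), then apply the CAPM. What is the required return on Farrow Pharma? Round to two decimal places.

Mean R_i = (2.6 − 3.7 − 4.7 + 0.6 + 5.1 − 0.5 − 2.8) / 7 = -0.4857%
Mean R_m = (11.8 − 1.7 − 1.9 − 5.3 + 7.7 − 6.8 + 3.9) / 7 = 1.1000%
Σ(R_i − R̄_i)(R_m − R̄_m) = 78.2100  ⇒  Cov = 78.2100 / 6 = 13.0350
Σ(R_m − R̄_m)² = 286.1000  ⇒  Var(R_m) = 286.1000 / 6 = 47.6833
β = Cov / Var(R_m) = 13.0350 / 47.6833 = 0.2734
MRP = 13.99% − 4.74% = 9.25%
E(R) = R_f + β × MRP = 4.74% + 0.2734 × 9.25% = 7.27%

7.27%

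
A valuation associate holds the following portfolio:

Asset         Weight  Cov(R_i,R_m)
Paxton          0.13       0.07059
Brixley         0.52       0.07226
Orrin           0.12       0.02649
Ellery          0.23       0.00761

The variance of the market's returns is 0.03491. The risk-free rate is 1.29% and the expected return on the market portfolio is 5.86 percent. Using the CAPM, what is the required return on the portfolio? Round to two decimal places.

β_Paxton = 0.07059 / 0.03491 = 2.0221
β_Brixley = 0.07226 / 0.03491 = 2.0699
β_Orrin = 0.02649 / 0.03491 = 0.7588
β_Ellery = 0.00761 / 0.03491 = 0.2180
β_P = Σ w_i β_i = 0.13×2.0221 + 0.52×2.0699 + 0.12×0.7588 + 0.23×0.2180 = 1.4804
MRP = 5.86% − 1.29% = 4.57%
E(R_P) = R_f + β_P × MRP = 1.29% + 1.4804 × 4.57% = 8.06%

8.06%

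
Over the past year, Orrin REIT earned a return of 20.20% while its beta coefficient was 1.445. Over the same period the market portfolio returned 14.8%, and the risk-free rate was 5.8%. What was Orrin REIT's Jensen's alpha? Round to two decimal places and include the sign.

Market excess return = 14.8% − 5.8% = 9.00%
CAPM benchmark = R_f + β(R_m − R_f) = 5.8% + 1.445 × 9.0% = 18.8050%
α = actual − benchmark = 20.20% − 18.8050% = +1.40%

+1.40%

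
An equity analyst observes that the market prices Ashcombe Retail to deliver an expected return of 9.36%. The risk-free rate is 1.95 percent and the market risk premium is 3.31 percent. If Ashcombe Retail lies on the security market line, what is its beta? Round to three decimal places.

β = (E(R) − R_f) / MRP = (9.36% − 1.95%) / 3.31% = 7.41% / 3.31% = 2.239

2.239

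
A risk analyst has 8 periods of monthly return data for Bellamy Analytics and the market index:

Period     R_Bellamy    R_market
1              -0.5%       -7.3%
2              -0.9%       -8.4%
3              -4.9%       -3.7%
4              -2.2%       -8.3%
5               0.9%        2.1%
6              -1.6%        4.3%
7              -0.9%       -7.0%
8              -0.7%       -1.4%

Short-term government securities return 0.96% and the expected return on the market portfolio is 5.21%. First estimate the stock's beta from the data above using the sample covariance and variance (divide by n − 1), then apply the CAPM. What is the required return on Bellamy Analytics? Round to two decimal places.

Mean R_i = (-0.5 − 0.9 − 4.9 − 2.2 + 0.9 − 1.6 − 0.9 − 0.7) / 8 = -1.3500%
Mean R_m = (-7.3 − 8.4 − 3.7 − 8.3 + 2.1 + 4.3 − 7.0 − 1.4) / 8 = -3.7125%
Σ(R_i − R̄_i)(R_m − R̄_m) = 9.7950  ⇒  Cov = 9.7950 / 7 = 1.3993
Σ(R_m − R̄_m)² = 170.0288  ⇒  Var(R_m) = 170.0288 / 7 = 24.2898
β = Cov / Var(R_m) = 1.3993 / 24.2898 = 0.0576
MRP = 5.21% − 0.96% = 4.25%
E(R) = R_f + β × MRP = 0.96% + 0.0576 × 4.25% = 1.20%

1.20%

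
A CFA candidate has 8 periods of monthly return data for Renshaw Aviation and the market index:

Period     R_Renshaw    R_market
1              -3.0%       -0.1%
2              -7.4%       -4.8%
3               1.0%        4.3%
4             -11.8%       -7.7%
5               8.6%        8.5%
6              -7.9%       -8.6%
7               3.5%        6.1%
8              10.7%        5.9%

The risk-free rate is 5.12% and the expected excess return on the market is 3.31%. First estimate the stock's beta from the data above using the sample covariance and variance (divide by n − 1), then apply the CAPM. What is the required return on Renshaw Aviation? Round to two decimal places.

Mean R_i = (-3.0 − 7.4 + 1.0 − 11.8 + 8.6 − 7.9 + 3.5 + 10.7) / 8 = -0.7875%
Mean R_m = (-0.1 − 4.8 + 4.3 − 7.7 + 8.5 − 8.6 + 6.1 + 5.9) / 8 = 0.4500%
Σ(R_i − R̄_i)(R_m − R̄_m) = 359.3350  ⇒  Cov = 359.3350 / 7 = 51.3336
Σ(R_m − R̄_m)² = 317.4400  ⇒  Var(R_m) = 317.4400 / 7 = 45.3486
β = Cov / Var(R_m) = 51.3336 / 45.3486 = 1.1320
E(R) = R_f + β × MRP = 5.12% + 1.1320 × 3.31% = 8.87%

8.87%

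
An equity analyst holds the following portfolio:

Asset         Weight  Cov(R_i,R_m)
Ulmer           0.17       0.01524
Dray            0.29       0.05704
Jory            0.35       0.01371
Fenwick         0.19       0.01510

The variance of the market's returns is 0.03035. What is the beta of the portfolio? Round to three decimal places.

β_Ulmer = 0.01524 / 0.03035 = 0.5021
β_Dray = 0.05704 / 0.03035 = 1.8794
β_Jory = 0.01371 / 0.03035 = 0.4517
β_Fenwick = 0.01510 / 0.03035 = 0.4975
β_P = Σ w_i β_i = 0.17×0.5021 + 0.29×1.8794 + 0.35×0.4517 + 0.19×0.4975 = 0.8830

0.883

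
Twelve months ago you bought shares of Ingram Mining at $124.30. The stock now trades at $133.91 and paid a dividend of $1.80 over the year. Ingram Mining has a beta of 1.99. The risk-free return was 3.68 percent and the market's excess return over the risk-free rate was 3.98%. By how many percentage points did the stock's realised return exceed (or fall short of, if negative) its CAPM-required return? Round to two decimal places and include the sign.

-2.42%

Realised HPR = (P1 + D1 − P0) / P0 = (133.91 + 1.80 − 124.30) / 124.30 = 11.41 / 124.30 = 9.1794%
CAPM required = R_f + β·MRP = 3.68% + 1.99 × 3.98% = 11.6002%
α = realised − required = 9.1794% − 11.6002% = -2.42%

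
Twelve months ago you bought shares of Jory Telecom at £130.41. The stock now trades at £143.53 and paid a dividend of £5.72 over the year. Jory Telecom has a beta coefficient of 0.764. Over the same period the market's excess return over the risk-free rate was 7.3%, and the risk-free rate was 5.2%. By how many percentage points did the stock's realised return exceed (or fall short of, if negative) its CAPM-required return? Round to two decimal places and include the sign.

Realised HPR = (P1 + D1 − P0) / P0 = (143.53 + 5.72 − 130.41) / 130.41 = 18.84 / 130.41 = 14.4467%
CAPM required = R_f + β·MRP = 5.2% + 0.764 × 7.3% = 10.7772%
α = realised − required = 14.4467% − 10.7772% = +3.67%

+3.67%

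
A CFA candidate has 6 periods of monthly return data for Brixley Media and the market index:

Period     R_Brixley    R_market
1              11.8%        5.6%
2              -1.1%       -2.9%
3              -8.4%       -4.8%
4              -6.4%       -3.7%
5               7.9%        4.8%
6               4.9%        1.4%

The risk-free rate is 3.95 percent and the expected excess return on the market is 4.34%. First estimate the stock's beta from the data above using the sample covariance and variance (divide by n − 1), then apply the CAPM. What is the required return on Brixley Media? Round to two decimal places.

11.54%

Mean R_i = (11.8 − 1.1 − 8.4 − 6.4 + 7.9 + 4.9) / 6 = 1.4500%
Mean R_m = (5.6 − 2.9 − 4.8 − 3.7 + 4.8 + 1.4) / 6 = 0.0667%
Σ(R_i − R̄_i)(R_m − R̄_m) = 177.4700  ⇒  Cov = 177.4700 / 5 = 35.4940
Σ(R_m − R̄_m)² = 101.4733  ⇒  Var(R_m) = 101.4733 / 5 = 20.2947
β = Cov / Var(R_m) = 35.4940 / 20.2947 = 1.7489
E(R) = R_f + β × MRP = 3.95% + 1.7489 × 4.34% = 11.54%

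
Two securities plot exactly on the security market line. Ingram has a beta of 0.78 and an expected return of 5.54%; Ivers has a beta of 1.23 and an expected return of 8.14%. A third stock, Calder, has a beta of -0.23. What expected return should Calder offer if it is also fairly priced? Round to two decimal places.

MRP (SML slope) = (8.14% − 5.54%) / (1.23 − 0.78) = 2.60% / 0.45 = 5.7778%
R_f (intercept) = 5.54% − 0.78 × 5.7778% = 1.0333%
E(R_Calder) = R_f + β × MRP = 1.0333% + -0.23 × 5.7778% = -0.30%

-0.30%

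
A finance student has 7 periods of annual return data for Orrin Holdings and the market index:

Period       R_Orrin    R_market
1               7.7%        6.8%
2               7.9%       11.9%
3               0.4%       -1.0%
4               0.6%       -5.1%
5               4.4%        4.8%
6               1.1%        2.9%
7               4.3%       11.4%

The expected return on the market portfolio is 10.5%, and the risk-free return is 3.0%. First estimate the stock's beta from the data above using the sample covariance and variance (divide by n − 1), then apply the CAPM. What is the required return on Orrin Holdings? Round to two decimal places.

Mean R_i = (7.7 + 7.9 + 0.4 + 0.6 + 4.4 + 1.1 + 4.3) / 7 = 3.7714%
Mean R_m = (6.8 + 11.9 − 1.0 − 5.1 + 4.8 + 2.9 + 11.4) / 7 = 4.5286%
Σ(R_i − R̄_i)(R_m − R̄_m) = 96.6857  ⇒  Cov = 96.6857 / 6 = 16.1143
Σ(R_m − R̄_m)² = 232.7143  ⇒  Var(R_m) = 232.7143 / 6 = 38.7857
β = Cov / Var(R_m) = 16.1143 / 38.7857 = 0.4155
MRP = 10.5% − 3.0% = 7.50%
E(R) = R_f + β × MRP = 3.0% + 0.4155 × 7.5% = 6.12%

6.12%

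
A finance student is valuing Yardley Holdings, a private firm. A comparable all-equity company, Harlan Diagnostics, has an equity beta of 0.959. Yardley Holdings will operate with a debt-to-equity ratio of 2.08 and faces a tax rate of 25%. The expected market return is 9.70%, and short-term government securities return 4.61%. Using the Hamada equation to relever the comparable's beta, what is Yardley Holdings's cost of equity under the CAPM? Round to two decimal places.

17.11%

β_L = β_U × [1 + (1 − t)(D/E)] = 0.959 × [1 + (1 − 0.25) × 2.08]
    = 0.959 × [1 + 0.75 × 2.08] = 0.959 × 2.5600 = 2.4550
MRP = 9.70% − 4.61% = 5.09%
E(R) = R_f + β_L × MRP = 4.61% + 2.4550 × 5.09% = 17.11%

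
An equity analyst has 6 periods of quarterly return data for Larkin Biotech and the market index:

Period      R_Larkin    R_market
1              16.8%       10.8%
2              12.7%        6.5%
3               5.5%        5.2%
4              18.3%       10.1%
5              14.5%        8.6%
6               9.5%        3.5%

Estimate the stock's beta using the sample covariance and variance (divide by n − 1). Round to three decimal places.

Mean R_i = (16.8 + 12.7 + 5.5 + 18.3 + 14.5 + 9.5) / 6 = 12.8833%
Mean R_m = (10.8 + 6.5 + 5.2 + 10.1 + 8.6 + 3.5) / 6 = 7.4500%
Σ(R_i − R̄_i)(R_m − R̄_m) = 59.4850  ⇒  Cov = 59.4850 / 5 = 11.8970
Σ(R_m − R̄_m)² = 41.1350  ⇒  Var(R_m) = 41.1350 / 5 = 8.2270
β = Cov / Var(R_m) = 11.8970 / 8.2270 = 1.4461

1.446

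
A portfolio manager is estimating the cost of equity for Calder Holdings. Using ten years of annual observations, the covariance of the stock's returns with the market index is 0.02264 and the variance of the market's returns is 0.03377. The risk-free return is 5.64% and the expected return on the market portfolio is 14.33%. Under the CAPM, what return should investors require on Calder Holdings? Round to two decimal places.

β = Cov(R_i, R_m) / Var(R_m) = 0.02264 / 0.03377 = 0.6704
MRP = 14.33% − 5.64% = 8.69%
E(R) = R_f + β × MRP = 5.64% + 0.6704 × 8.69% = 11.47%

11.47%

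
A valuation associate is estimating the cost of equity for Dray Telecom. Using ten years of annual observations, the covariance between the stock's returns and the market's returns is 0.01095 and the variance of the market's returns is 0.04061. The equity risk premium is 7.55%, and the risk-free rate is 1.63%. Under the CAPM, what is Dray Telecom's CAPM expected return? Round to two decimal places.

3.67%

β = Cov(R_i, R_m) / Var(R_m) = 0.01095 / 0.04061 = 0.2696
E(R) = R_f + β × MRP = 1.63% + 0.2696 × 7.55% = 3.67%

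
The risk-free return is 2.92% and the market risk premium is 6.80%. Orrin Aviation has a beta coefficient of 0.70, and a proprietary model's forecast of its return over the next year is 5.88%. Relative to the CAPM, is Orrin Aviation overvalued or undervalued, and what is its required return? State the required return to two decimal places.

Required return = R_f + β·MRP = 2.92% + 0.70 × 6.80% = 7.68%
Forecast 5.88% < required 7.68% → the stock plots below the SML → overvalued.

Overvalued; required return 7.68%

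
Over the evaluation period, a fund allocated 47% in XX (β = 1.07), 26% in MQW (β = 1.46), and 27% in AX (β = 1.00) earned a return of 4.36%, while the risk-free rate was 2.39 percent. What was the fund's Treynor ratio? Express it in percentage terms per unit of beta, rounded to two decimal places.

1.71%

β_P = 0.47×1.07 + 0.26×1.46 + 0.27×1.00 = 1.1525
Treynor = (R_P − R_f) / β_P = (4.36% − 2.39%) / 1.1525 = 1.97% / 1.1525 = 1.71%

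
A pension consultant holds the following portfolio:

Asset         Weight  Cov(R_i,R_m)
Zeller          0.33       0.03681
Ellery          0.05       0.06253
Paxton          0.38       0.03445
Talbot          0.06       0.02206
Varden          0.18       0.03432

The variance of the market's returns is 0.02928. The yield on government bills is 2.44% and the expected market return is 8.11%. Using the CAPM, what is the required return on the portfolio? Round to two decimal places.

9.39%

β_Zeller = 0.03681 / 0.02928 = 1.2572
β_Ellery = 0.06253 / 0.02928 = 2.1356
β_Paxton = 0.03445 / 0.02928 = 1.1766
β_Talbot = 0.02206 / 0.02928 = 0.7534
β_Varden = 0.03432 / 0.02928 = 1.1721
β_P = Σ w_i β_i = 0.33×1.2572 + 0.05×2.1356 + 0.38×1.1766 + 0.06×0.7534 + 0.18×1.1721 = 1.2249
MRP = 8.11% − 2.44% = 5.67%
E(R_P) = R_f + β_P × MRP = 2.44% + 1.2249 × 5.67% = 9.39%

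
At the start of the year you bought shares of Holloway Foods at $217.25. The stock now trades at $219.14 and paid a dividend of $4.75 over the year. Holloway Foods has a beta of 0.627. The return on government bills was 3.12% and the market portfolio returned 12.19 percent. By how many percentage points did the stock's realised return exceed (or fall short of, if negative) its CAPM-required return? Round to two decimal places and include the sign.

Realised HPR = (P1 + D1 − P0) / P0 = (219.14 + 4.75 − 217.25) / 217.25 = 6.64 / 217.25 = 3.0564%
MRP = 12.19% − 3.12% = 9.07%
CAPM required = R_f + β·MRP = 3.12% + 0.627 × 9.07% = 8.80689%
α = realised − required = 3.0564% − 8.80689% = -5.75%

-5.75%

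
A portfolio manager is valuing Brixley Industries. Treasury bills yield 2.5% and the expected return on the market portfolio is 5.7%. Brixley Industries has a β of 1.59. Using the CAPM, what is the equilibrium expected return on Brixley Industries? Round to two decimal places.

7.59%

Market risk premium = E(R_m) − R_f = 5.7% − 2.5% = 3.20%
E(R) = R_f + β × MRP = 2.5% + 1.59 × 3.2% = 7.59%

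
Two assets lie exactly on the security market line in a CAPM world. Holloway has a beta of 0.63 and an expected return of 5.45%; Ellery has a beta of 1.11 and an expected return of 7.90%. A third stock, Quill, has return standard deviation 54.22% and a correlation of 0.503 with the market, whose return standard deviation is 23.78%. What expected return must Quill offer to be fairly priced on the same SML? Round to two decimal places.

MRP = (7.90% − 5.45%) / (1.11 − 0.63) = 5.1042%
R_f = 5.45% − 0.63 × 5.1042% = 2.2344%
β_Quill = ρ·σ_i/σ_m = 0.503 × 54.22 / 23.78 = 1.1469
E(R_Quill) = R_f + β × MRP = 2.2344% + 1.1469 × 5.1042% = 8.09%

8.09%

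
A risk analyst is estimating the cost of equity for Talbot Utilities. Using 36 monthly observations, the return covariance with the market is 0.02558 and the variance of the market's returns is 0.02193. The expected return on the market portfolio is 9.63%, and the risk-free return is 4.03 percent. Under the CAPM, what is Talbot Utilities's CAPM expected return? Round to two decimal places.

10.56%

β = Cov(R_i, R_m) / Var(R_m) = 0.02558 / 0.02193 = 1.1664
MRP = 9.63% − 4.03% = 5.60%
E(R) = R_f + β × MRP = 4.03% + 1.1664 × 5.60% = 10.56%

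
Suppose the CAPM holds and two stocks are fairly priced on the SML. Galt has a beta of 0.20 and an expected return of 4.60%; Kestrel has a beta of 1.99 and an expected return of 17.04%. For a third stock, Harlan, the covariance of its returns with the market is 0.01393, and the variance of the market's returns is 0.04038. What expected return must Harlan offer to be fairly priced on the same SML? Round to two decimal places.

5.61%

MRP = (17.04% − 4.60%) / (1.99 − 0.20) = 6.9497%
R_f = 4.60% − 0.20 × 6.9497% = 3.2101%
β_Harlan = Cov / Var(R_m) = 0.01393 / 0.04038 = 0.3450
E(R_Harlan) = R_f + β × MRP = 3.2101% + 0.3450 × 6.9497% = 5.61%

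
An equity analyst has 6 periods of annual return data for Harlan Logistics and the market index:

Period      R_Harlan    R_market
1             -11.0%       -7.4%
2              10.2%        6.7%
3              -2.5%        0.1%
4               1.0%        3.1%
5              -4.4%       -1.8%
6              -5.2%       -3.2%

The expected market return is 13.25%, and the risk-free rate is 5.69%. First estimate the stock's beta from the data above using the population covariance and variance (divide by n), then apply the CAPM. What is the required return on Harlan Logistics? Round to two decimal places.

Mean R_i = (-11.0 + 10.2 − 2.5 + 1.0 − 4.4 − 5.2) / 6 = -1.9833%
Mean R_m = (-7.4 + 6.7 + 0.1 + 3.1 − 1.8 − 3.2) / 6 = -0.4167%
Σ(R_i − R̄_i)(R_m − R̄_m) = 172.1917  ⇒  Cov = 172.1917 / 6 = 28.6986
Σ(R_m − R̄_m)² = 121.7083  ⇒  Var(R_m) = 121.7083 / 6 = 20.2847
β = Cov / Var(R_m) = 28.6986 / 20.2847 = 1.4148
MRP = 13.25% − 5.69% = 7.56%
E(R) = R_f + β × MRP = 5.69% + 1.4148 × 7.56% = 16.39%

16.39%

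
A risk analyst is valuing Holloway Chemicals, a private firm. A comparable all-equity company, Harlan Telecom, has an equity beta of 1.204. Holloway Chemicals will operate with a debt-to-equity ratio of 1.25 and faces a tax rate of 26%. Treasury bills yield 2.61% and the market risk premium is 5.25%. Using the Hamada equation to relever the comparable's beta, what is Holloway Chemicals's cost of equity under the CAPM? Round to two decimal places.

β_L = β_U × [1 + (1 − t)(D/E)] = 1.204 × [1 + (1 − 0.26) × 1.25]
    = 1.204 × [1 + 0.74 × 1.25] = 1.204 × 1.9250 = 2.3177
E(R) = R_f + β_L × MRP = 2.61% + 2.3177 × 5.25% = 14.78%

14.78%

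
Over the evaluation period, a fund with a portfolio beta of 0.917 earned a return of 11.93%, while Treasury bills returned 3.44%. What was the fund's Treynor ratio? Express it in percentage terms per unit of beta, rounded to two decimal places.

Treynor = (R_P − R_f) / β_P = (11.93% − 3.44%) / 0.9170 = 8.49% / 0.9170 = 9.26%

9.26%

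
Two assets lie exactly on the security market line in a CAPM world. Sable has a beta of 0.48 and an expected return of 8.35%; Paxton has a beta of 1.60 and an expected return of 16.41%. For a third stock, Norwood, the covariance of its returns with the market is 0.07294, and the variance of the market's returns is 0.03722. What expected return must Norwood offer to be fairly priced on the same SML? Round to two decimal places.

MRP = (16.41% − 8.35%) / (1.60 − 0.48) = 7.1964%
R_f = 8.35% − 0.48 × 7.1964% = 4.8957%
β_Norwood = Cov / Var(R_m) = 0.07294 / 0.03722 = 1.9597
E(R_Norwood) = R_f + β × MRP = 4.8957% + 1.9597 × 7.1964% = 19.00%

19.00%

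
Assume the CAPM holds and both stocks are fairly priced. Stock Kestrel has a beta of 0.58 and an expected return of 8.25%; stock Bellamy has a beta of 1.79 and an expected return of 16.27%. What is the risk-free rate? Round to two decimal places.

4.41%

Both satisfy E(R) = R_f + β·MRP, so the slope of the SML is
MRP = (16.27% − 8.25%) / (1.79 − 0.58) = 8.02% / 1.21 = 6.6281%
R_f = E(R_Kestrel) − β_Kestrel·MRP = 8.25% − 0.58 × 6.6281% = 4.4057%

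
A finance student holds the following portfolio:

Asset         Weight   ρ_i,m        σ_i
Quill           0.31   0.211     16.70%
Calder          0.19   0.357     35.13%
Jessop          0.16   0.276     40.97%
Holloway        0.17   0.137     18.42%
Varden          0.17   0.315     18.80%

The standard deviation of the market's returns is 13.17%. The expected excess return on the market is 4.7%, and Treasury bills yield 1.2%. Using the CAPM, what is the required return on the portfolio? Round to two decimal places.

3.60%

β_Quill = 0.211 × 16.70% / 13.17% = 0.2676
β_Calder = 0.357 × 35.13% / 13.17% = 0.9523
β_Jessop = 0.276 × 40.97% / 13.17% = 0.8586
β_Holloway = 0.137 × 18.42% / 13.17% = 0.1916
β_Varden = 0.315 × 18.80% / 13.17% = 0.4497
β_P = Σ w_i β_i = 0.31×0.2676 + 0.19×0.9523 + 0.16×0.8586 + 0.17×0.1916 + 0.17×0.4497 = 0.5103
E(R_P) = R_f + β_P × MRP = 1.2% + 0.5103 × 4.7% = 3.60%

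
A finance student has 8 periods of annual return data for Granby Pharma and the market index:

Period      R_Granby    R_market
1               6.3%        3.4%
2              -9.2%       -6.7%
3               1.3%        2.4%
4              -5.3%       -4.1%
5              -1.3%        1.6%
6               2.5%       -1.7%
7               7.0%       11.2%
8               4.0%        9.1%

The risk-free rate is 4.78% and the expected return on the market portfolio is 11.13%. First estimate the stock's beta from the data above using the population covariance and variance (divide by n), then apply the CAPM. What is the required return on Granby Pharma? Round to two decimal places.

Mean R_i = (6.3 − 9.2 + 1.3 − 5.3 − 1.3 + 2.5 + 7.0 + 4.0) / 8 = 0.6625%
Mean R_m = (3.4 − 6.7 + 2.4 − 4.1 + 1.6 − 1.7 + 11.2 + 9.1) / 8 = 1.9000%
Σ(R_i − R̄_i)(R_m − R̄_m) = 206.3100  ⇒  Cov = 206.3100 / 8 = 25.7888
Σ(R_m − R̄_m)² = 263.8400  ⇒  Var(R_m) = 263.8400 / 8 = 32.9800
β = Cov / Var(R_m) = 25.7888 / 32.9800 = 0.7820
MRP = 11.13% − 4.78% = 6.35%
E(R) = R_f + β × MRP = 4.78% + 0.7820 × 6.35% = 9.75%

9.75%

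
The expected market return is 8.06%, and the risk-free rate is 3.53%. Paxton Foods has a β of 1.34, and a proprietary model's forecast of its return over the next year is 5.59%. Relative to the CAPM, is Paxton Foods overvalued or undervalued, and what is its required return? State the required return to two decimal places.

Overvalued; required return 9.60%

MRP = 8.06% − 3.53% = 4.53%
Required return = R_f + β·MRP = 3.53% + 1.34 × 4.53% = 9.60%
Forecast 5.59% < required 9.60% → the stock plots below the SML → overvalued.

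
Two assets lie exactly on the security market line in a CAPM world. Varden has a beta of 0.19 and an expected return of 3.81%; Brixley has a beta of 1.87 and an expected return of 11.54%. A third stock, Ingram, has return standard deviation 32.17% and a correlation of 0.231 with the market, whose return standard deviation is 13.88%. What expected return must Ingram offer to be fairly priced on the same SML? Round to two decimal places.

5.40%

MRP = (11.54% − 3.81%) / (1.87 − 0.19) = 4.6012%
R_f = 3.81% − 0.19 × 4.6012% = 2.9358%
β_Ingram = ρ·σ_i/σ_m = 0.231 × 32.17 / 13.88 = 0.5354
E(R_Ingram) = R_f + β × MRP = 2.9358% + 0.5354 × 4.6012% = 5.40%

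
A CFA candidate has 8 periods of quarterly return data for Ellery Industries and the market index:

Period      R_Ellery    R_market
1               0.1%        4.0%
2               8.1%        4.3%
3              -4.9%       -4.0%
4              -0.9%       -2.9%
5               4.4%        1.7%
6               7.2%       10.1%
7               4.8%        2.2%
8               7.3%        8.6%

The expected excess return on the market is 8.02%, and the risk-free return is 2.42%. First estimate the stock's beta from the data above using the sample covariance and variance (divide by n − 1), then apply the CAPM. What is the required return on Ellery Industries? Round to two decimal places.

Mean R_i = (0.1 + 8.1 − 4.9 − 0.9 + 4.4 + 7.2 + 4.8 + 7.3) / 8 = 3.2625%
Mean R_m = (4.0 + 4.3 − 4.0 − 2.9 + 1.7 + 10.1 + 2.2 + 8.6) / 8 = 3.0000%
Σ(R_i − R̄_i)(R_m − R̄_m) = 132.6800  ⇒  Cov = 132.6800 / 7 = 18.9543
Σ(R_m − R̄_m)² = 170.6000  ⇒  Var(R_m) = 170.6000 / 7 = 24.3714
β = Cov / Var(R_m) = 18.9543 / 24.3714 = 0.7777
E(R) = R_f + β × MRP = 2.42% + 0.7777 × 8.02% = 8.66%

8.66%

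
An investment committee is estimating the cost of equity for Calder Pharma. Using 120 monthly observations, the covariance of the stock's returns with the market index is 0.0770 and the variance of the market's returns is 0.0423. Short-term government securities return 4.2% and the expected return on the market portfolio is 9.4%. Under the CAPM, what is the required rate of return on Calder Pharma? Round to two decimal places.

13.67%

β = Cov(R_i, R_m) / Var(R_m) = 0.0770 / 0.0423 = 1.8203
MRP = 9.4% − 4.2% = 5.20%
E(R) = R_f + β × MRP = 4.2% + 1.8203 × 5.2% = 13.67%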